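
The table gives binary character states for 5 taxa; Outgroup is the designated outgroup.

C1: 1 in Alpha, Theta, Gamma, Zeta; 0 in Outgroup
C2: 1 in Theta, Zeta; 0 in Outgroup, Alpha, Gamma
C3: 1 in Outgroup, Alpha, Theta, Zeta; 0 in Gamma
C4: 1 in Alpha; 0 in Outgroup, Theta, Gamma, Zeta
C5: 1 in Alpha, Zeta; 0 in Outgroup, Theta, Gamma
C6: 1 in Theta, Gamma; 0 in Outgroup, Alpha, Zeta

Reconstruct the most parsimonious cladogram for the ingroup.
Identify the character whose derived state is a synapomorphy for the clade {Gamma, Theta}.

Character polarity is set by the outgroup: the derived state is whichever differs from the outgroup's state, so for C3 the derived state is '0', and for the remaining characters it is '1'.
C1 (derived state '1') is shared by all ingroup taxa — unites the whole ingroup.
C2 (state '1') occurs in Theta and Zeta but conflicts with the nesting implied by the other characters — most parsimoniously interpreted as homoplasy.
C3: derived state '0' in Gamma only — an autapomorphy, so it tells us nothing about relationships among taxa.
C4 (derived state '1') is unique to Alpha (autapomorphy; uninformative for grouping).
C5 (derived state '1') is shared by Alpha and Zeta — a synapomorphy uniting that clade.
C6 (derived state '1') is shared by Gamma and Theta — a synapomorphy uniting that clade.
Most parsimonious ingroup topology: ((Alpha,Zeta),(Theta,Gamma)).
The clade {Gamma, Theta} is supported by C6: its derived state '1' occurs in exactly those taxa and in no other taxon (including the outgroup).

C6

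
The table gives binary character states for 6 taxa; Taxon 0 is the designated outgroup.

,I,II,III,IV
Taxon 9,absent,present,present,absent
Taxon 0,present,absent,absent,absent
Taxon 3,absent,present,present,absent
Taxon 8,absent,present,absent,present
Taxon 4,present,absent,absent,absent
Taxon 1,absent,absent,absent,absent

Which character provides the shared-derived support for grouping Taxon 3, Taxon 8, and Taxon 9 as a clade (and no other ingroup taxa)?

Character polarity is set by the outgroup: the derived state is whichever differs from the outgroup's state, so for I the derived state is 'absent', and for the remaining characters it is 'present'.
I (derived state 'absent') is shared by Taxon 1, Taxon 3, Taxon 8, and Taxon 9 — a synapomorphy uniting that clade.
II: derived state 'present' in Taxon 3, Taxon 8, and Taxon 9 only — synapomorphy for {Taxon 3, Taxon 8, Taxon 9}.
Only Taxon 3 and Taxon 9 show the derived state 'present' for III, supporting them as a clade.
IV: derived state 'present' in Taxon 8 only — an autapomorphy, so it tells us nothing about relationships among taxa.
Most parsimonious ingroup topology: (Taxon 4,((Taxon 8,(Taxon 3,Taxon 9)),Taxon 1)).
The clade {Taxon 3, Taxon 8, Taxon 9} is supported by II: its derived state 'present' occurs in exactly those taxa and in no other taxon (including the outgroup).

II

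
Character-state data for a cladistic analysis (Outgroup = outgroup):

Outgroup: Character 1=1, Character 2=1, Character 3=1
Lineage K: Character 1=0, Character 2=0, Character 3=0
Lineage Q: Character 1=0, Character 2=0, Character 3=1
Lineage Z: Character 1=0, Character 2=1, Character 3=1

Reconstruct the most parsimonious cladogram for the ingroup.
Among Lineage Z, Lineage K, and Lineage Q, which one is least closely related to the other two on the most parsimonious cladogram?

Lineage Z

The outgroup has state '1' for every character, so '0' is the derived state throughout.
All ingroup taxa share the derived state '0' for Character 1; it defines the ingroup but does not resolve relationships within it.
Only Lineage K and Lineage Q show the derived state '0' for Character 2, supporting them as a clade.
Character 3: derived state '0' in Lineage K only — an autapomorphy, so it tells us nothing about relationships among taxa.
Most parsimonious ingroup topology: ((Lineage K,Lineage Q),Lineage Z).
Lineage Q and Lineage K share a more recent common ancestor with each other than either does with Lineage Z, so Lineage Z is the least closely related of the three.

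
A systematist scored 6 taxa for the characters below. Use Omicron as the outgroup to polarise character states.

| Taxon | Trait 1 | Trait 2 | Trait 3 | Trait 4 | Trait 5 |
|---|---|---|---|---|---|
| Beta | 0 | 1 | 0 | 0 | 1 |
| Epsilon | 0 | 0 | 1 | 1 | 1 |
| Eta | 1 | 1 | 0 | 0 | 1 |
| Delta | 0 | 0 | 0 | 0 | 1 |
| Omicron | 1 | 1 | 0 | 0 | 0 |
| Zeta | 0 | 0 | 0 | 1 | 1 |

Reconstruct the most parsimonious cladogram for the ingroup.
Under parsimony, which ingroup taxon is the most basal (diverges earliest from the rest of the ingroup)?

Character polarity is set by the outgroup: the derived state is whichever differs from the outgroup's state, so for Trait 1, Trait 2 the derived state is '0', and for the remaining characters it is '1'.
Trait 1 (derived state '0') is shared by Beta, Delta, Epsilon, and Zeta — a synapomorphy uniting that clade.
Trait 2 (derived state '0') is shared by Delta, Epsilon, and Zeta — a synapomorphy uniting that clade.
Trait 3: derived state '1' in Epsilon only — an autapomorphy, so it tells us nothing about relationships among taxa.
Trait 4: derived state '1' in Epsilon and Zeta only — synapomorphy for {Epsilon, Zeta}.
All ingroup taxa share the derived state '1' for Trait 5; it defines the ingroup but does not resolve relationships within it.
Most parsimonious ingroup topology: ((((Zeta,Epsilon),Delta),Beta),Eta).
Eta is sister to the clade containing all other ingroup taxa, so it is the earliest-diverging (most basal) ingroup lineage.

Eta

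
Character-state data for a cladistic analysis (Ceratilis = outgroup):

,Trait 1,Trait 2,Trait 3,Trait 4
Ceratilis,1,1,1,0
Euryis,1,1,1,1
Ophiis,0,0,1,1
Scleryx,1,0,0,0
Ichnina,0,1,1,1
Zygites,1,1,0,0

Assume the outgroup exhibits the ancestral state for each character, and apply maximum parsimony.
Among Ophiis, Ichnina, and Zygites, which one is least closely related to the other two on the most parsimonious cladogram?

Zygites

Character polarity is set by the outgroup: the derived state is whichever differs from the outgroup's state, so for Trait 1, Trait 2, Trait 3 the derived state is '0', and for the remaining characters it is '1'.
Only Ichnina and Ophiis show the derived state '0' for Trait 1, supporting them as a clade.
Trait 2 (state '0') occurs in Ophiis and Scleryx but conflicts with the nesting implied by the other characters — most parsimoniously interpreted as homoplasy.
Trait 3: derived state '0' in Scleryx and Zygites only — synapomorphy for {Scleryx, Zygites}.
Trait 4: derived state '1' in Euryis, Ichnina, and Ophiis only — synapomorphy for {Euryis, Ichnina, Ophiis}.
Most parsimonious ingroup topology: ((Euryis,(Ophiis,Ichnina)),(Scleryx,Zygites)).
Ophiis and Ichnina share a more recent common ancestor with each other than either does with Zygites, so Zygites is the least closely related of the three.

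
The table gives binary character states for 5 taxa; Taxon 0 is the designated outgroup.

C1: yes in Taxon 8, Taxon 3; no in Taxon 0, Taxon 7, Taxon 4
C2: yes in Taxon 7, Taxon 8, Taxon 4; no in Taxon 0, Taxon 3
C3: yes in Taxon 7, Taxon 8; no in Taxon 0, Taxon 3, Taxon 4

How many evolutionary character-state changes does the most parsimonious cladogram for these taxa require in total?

4

The outgroup has state 'no' for every character, so 'yes' is the derived state throughout.
C1 (state 'yes') occurs in Taxon 3 and Taxon 8 but conflicts with the nesting implied by the other characters — most parsimoniously interpreted as homoplasy.
C2: derived state 'yes' in Taxon 4, Taxon 7, and Taxon 8 only — synapomorphy for {Taxon 4, Taxon 7, Taxon 8}.
Only Taxon 7 and Taxon 8 show the derived state 'yes' for C3, supporting them as a clade.
Most parsimonious ingroup topology: (((Taxon 7,Taxon 8),Taxon 4),Taxon 3).
Changes per character on this tree: C1: 2; C2: 1; C3: 1.
Total = 4.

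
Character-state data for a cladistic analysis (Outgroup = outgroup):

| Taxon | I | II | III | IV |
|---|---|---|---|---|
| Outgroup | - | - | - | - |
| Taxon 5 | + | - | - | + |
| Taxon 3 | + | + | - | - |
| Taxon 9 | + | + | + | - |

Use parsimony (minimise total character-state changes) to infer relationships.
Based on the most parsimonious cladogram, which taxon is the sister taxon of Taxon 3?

Taxon 9

The outgroup has state '-' for every character, so '+' is the derived state throughout.
All ingroup taxa share the derived state '+' for I; it defines the ingroup but does not resolve relationships within it.
Only Taxon 3 and Taxon 9 show the derived state '+' for II, supporting them as a clade.
III (derived state '+') is unique to Taxon 9 (autapomorphy; uninformative for grouping).
IV (derived state '+') is unique to Taxon 5 (autapomorphy; uninformative for grouping).
Most parsimonious ingroup topology: (Taxon 5,(Taxon 3,Taxon 9)).
Taxon 3 and Taxon 9 form a cherry on this tree, so they are sister taxa.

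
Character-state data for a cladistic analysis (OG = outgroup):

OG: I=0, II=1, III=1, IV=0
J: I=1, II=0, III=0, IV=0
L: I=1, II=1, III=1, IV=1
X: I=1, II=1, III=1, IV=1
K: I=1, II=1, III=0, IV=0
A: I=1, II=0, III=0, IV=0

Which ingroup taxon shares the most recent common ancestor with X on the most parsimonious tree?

L

Character polarity is set by the outgroup: the derived state is whichever differs from the outgroup's state, so for II, III the derived state is '0', and for the remaining characters it is '1'.
All ingroup taxa share the derived state '1' for I; it defines the ingroup but does not resolve relationships within it.
II (derived state '0') is shared by A and J — a synapomorphy uniting that clade.
Only A, J, and K show the derived state '0' for III, supporting them as a clade.
Only L and X show the derived state '1' for IV, supporting them as a clade.
Most parsimonious ingroup topology: (((J,A),K),(L,X)).
X and L form a cherry on this tree, so they are sister taxa.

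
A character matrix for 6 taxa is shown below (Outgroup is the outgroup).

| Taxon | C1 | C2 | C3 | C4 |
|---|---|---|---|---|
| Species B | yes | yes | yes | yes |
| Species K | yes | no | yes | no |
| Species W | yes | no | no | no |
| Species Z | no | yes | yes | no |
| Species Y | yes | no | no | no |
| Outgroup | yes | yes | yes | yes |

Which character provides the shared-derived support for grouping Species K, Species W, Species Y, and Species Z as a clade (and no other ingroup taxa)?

C4

The outgroup has state 'yes' for every character, so 'no' is the derived state throughout.
C1 (derived state 'no') is unique to Species Z (autapomorphy; uninformative for grouping).
C2 (derived state 'no') is shared by Species K, Species W, and Species Y — a synapomorphy uniting that clade.
C3: derived state 'no' in Species W and Species Y only — synapomorphy for {Species W, Species Y}.
C4: derived state 'no' in Species K, Species W, Species Y, and Species Z only — synapomorphy for {Species K, Species W, Species Y, Species Z}.
Most parsimonious ingroup topology: (((Species K,(Species Y,Species W)),Species Z),Species B).
The clade {Species K, Species W, Species Y, Species Z} is supported by C4: its derived state 'no' occurs in exactly those taxa and in no other taxon (including the outgroup).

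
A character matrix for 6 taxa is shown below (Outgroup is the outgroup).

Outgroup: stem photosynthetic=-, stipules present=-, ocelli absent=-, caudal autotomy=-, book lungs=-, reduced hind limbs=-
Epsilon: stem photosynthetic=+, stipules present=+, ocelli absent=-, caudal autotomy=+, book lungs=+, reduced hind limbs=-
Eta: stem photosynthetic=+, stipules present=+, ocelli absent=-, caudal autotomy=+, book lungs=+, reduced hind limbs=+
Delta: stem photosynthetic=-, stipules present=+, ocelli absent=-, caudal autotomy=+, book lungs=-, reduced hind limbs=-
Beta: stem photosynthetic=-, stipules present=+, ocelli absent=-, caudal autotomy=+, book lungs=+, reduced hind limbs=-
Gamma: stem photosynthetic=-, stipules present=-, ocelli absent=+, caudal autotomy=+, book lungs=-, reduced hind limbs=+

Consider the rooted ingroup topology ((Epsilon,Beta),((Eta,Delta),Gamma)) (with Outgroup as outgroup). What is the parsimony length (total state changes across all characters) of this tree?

10

Map each character onto ((Epsilon,Beta),((Eta,Delta),Gamma)) (rooted by Outgroup) and count the minimum state changes it requires (Fitch parsimony):
stem photosynthetic: 2; stipules present: 2; ocelli absent: 1; caudal autotomy: 1; book lungs: 2; reduced hind limbs: 2.
Total tree length = 10.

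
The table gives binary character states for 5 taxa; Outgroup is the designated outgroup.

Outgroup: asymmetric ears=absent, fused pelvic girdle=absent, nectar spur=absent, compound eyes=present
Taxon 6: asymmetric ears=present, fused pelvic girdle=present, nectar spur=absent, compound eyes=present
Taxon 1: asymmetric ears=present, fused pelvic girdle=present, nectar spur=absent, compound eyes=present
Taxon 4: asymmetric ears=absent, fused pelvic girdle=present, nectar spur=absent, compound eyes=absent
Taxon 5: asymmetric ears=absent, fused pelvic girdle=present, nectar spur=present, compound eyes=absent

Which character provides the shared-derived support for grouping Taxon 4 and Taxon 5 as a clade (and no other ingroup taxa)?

compound eyes

Character polarity is set by the outgroup: the derived state is whichever differs from the outgroup's state, so for compound eyes the derived state is 'absent', and for the remaining characters it is 'present'.
Only Taxon 1 and Taxon 6 show the derived state 'present' for asymmetric ears, supporting them as a clade.
fused pelvic girdle (derived state 'present') is shared by all ingroup taxa — unites the whole ingroup.
nectar spur: derived state 'present' in Taxon 5 only — an autapomorphy, so it tells us nothing about relationships among taxa.
compound eyes (derived state 'absent') is shared by Taxon 4 and Taxon 5 — a synapomorphy uniting that clade.
Most parsimonious ingroup topology: ((Taxon 6,Taxon 1),(Taxon 4,Taxon 5)).
The clade {Taxon 4, Taxon 5} is supported by compound eyes: its derived state 'absent' occurs in exactly those taxa and in no other taxon (including the outgroup).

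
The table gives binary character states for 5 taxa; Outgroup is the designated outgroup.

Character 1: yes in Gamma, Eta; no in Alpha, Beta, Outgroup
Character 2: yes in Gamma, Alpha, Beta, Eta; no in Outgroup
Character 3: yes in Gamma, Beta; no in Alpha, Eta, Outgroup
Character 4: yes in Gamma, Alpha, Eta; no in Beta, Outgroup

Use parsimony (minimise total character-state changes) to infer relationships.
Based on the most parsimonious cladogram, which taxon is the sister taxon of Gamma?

The outgroup has state 'no' for every character, so 'yes' is the derived state throughout.
Only Eta and Gamma show the derived state 'yes' for Character 1, supporting them as a clade.
All ingroup taxa share the derived state 'yes' for Character 2; it defines the ingroup but does not resolve relationships within it.
Character 3 (state 'yes') occurs in Beta and Gamma but conflicts with the nesting implied by the other characters — most parsimoniously interpreted as homoplasy.
Character 4: derived state 'yes' in Alpha, Eta, and Gamma only — synapomorphy for {Alpha, Eta, Gamma}.
Most parsimonious ingroup topology: ((Alpha,(Eta,Gamma)),Beta).
Gamma and Eta form a cherry on this tree, so they are sister taxa.

Eta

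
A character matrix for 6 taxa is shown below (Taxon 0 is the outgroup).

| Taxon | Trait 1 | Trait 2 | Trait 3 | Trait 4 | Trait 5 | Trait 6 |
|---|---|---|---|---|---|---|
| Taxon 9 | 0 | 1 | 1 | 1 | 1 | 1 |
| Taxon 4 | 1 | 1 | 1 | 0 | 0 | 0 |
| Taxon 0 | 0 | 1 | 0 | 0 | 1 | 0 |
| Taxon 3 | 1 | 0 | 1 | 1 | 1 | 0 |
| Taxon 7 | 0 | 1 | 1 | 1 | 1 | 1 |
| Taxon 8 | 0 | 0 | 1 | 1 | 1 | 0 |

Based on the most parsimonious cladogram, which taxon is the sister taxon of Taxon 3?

Character polarity is set by the outgroup: the derived state is whichever differs from the outgroup's state, so for Trait 2, Trait 5 the derived state is '0', and for the remaining characters it is '1'.
Trait 1 groups Taxon 3 and Taxon 4, which is incompatible with the clades supported by the remaining characters; treating it as convergent (homoplasy) costs fewer steps than any alternative tree.
Only Taxon 3 and Taxon 8 show the derived state '0' for Trait 2, supporting them as a clade.
Trait 3 (derived state '1') is shared by all ingroup taxa — unites the whole ingroup.
Trait 4 (derived state '1') is shared by Taxon 3, Taxon 7, Taxon 8, and Taxon 9 — a synapomorphy uniting that clade.
Trait 5: derived state '0' in Taxon 4 only — an autapomorphy, so it tells us nothing about relationships among taxa.
Trait 6: derived state '1' in Taxon 7 and Taxon 9 only — synapomorphy for {Taxon 7, Taxon 9}.
Most parsimonious ingroup topology: (((Taxon 8,Taxon 3),(Taxon 7,Taxon 9)),Taxon 4).
Taxon 3 and Taxon 8 form a cherry on this tree, so they are sister taxa.

Taxon 8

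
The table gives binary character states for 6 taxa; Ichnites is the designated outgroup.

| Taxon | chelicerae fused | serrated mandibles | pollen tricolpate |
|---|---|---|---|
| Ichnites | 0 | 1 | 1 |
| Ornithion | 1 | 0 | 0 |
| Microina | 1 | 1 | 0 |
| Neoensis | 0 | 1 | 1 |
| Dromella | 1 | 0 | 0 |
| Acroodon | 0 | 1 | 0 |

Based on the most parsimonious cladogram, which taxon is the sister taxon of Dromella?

Character polarity is set by the outgroup: the derived state is whichever differs from the outgroup's state, so for serrated mandibles, pollen tricolpate the derived state is '0', and for the remaining characters it is '1'.
chelicerae fused: derived state '1' in Dromella, Microina, and Ornithion only — synapomorphy for {Dromella, Microina, Ornithion}.
serrated mandibles (derived state '0') is shared by Dromella and Ornithion — a synapomorphy uniting that clade.
pollen tricolpate: derived state '0' in Acroodon, Dromella, Microina, and Ornithion only — synapomorphy for {Acroodon, Dromella, Microina, Ornithion}.
Most parsimonious ingroup topology: ((((Ornithion,Dromella),Microina),Acroodon),Neoensis).
Dromella and Ornithion form a cherry on this tree, so they are sister taxa.

Ornithion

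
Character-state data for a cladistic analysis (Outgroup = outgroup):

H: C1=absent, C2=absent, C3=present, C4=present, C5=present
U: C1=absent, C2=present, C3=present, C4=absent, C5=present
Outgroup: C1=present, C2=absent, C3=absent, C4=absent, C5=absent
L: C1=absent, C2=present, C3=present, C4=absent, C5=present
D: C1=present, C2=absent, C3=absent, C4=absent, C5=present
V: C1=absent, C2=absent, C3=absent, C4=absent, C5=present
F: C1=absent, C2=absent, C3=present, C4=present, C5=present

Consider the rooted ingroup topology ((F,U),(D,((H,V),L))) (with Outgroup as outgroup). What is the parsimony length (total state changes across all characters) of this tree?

Map each character onto ((F,U),(D,((H,V),L))) (rooted by Outgroup) and count the minimum state changes it requires (Fitch parsimony):
C1: 2; C2: 2; C3: 3; C4: 2; C5: 1.
Total tree length = 10.

10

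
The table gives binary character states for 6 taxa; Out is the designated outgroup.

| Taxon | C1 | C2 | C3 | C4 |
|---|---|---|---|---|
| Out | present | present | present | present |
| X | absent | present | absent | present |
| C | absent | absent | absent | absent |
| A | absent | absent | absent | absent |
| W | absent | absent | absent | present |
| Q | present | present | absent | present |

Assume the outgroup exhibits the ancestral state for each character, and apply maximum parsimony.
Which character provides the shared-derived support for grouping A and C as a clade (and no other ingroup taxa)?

C4

The outgroup has state 'present' for every character, so 'absent' is the derived state throughout.
Only A, C, W, and X show the derived state 'absent' for C1, supporting them as a clade.
C2 (derived state 'absent') is shared by A, C, and W — a synapomorphy uniting that clade.
C3 (derived state 'absent') is shared by all ingroup taxa — unites the whole ingroup.
C4 (derived state 'absent') is shared by A and C — a synapomorphy uniting that clade.
Most parsimonious ingroup topology: ((X,((C,A),W)),Q).
The clade {A, C} is supported by C4: its derived state 'absent' occurs in exactly those taxa and in no other taxon (including the outgroup).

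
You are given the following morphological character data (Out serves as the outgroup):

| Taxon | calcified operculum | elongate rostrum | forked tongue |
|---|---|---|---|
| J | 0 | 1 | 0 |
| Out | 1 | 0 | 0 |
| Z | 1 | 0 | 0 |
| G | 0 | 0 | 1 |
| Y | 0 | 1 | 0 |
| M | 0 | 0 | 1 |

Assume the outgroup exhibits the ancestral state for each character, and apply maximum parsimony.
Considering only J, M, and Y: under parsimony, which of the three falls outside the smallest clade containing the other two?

M

Character polarity is set by the outgroup: the derived state is whichever differs from the outgroup's state, so for calcified operculum the derived state is '0', and for the remaining characters it is '1'.
Only G, J, M, and Y show the derived state '0' for calcified operculum, supporting them as a clade.
Only J and Y show the derived state '1' for elongate rostrum, supporting them as a clade.
Only G and M show the derived state '1' for forked tongue, supporting them as a clade.
Most parsimonious ingroup topology: (Z,((J,Y),(M,G))).
Y and J share a more recent common ancestor with each other than either does with M, so M is the least closely related of the three.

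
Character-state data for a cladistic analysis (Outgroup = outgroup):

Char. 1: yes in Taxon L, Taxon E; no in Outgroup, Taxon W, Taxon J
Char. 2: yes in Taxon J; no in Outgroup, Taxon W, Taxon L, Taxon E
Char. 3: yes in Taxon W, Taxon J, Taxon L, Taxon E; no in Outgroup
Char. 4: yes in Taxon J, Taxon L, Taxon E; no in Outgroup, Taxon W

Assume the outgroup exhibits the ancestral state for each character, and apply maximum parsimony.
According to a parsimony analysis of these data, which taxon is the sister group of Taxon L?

Taxon E

The outgroup has state 'no' for every character, so 'yes' is the derived state throughout.
Char. 1: derived state 'yes' in Taxon E and Taxon L only — synapomorphy for {Taxon E, Taxon L}.
Char. 2: derived state 'yes' in Taxon J only — an autapomorphy, so it tells us nothing about relationships among taxa.
Char. 3 (derived state 'yes') is shared by all ingroup taxa — unites the whole ingroup.
Char. 4: derived state 'yes' in Taxon E, Taxon J, and Taxon L only — synapomorphy for {Taxon E, Taxon J, Taxon L}.
Most parsimonious ingroup topology: (Taxon W,(Taxon J,(Taxon L,Taxon E))).
Taxon L and Taxon E form a cherry on this tree, so they are sister taxa.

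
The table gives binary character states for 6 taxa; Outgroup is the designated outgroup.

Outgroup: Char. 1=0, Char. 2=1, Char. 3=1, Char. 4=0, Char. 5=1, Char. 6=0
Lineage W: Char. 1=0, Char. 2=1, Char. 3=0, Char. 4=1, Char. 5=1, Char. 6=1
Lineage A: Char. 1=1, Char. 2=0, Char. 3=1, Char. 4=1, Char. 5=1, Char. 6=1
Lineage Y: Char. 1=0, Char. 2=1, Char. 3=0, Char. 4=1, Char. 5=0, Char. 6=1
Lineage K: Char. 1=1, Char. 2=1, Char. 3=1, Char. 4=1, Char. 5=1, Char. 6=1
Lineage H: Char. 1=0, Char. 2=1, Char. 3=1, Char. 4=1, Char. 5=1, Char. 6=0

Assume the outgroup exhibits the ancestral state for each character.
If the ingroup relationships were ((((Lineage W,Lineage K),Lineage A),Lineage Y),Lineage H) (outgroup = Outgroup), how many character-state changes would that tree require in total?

Map each character onto ((((Lineage W,Lineage K),Lineage A),Lineage Y),Lineage H) (rooted by Outgroup) and count the minimum state changes it requires (Fitch parsimony):
Char. 1: 2; Char. 2: 1; Char. 3: 2; Char. 4: 1; Char. 5: 1; Char. 6: 1.
Total tree length = 8.

8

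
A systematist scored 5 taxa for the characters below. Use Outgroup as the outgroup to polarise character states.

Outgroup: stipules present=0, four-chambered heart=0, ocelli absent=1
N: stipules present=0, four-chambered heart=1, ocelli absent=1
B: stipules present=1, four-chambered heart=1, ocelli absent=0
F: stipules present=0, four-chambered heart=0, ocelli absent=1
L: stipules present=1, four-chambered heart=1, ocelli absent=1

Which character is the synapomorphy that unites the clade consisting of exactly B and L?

Character polarity is set by the outgroup: the derived state is whichever differs from the outgroup's state, so for ocelli absent the derived state is '0', and for the remaining characters it is '1'.
Only B and L show the derived state '1' for stipules present, supporting them as a clade.
Only B, L, and N show the derived state '1' for four-chambered heart, supporting them as a clade.
ocelli absent: derived state '0' in B only — an autapomorphy, so it tells us nothing about relationships among taxa.
Most parsimonious ingroup topology: ((N,(B,L)),F).
The clade {B, L} is supported by stipules present: its derived state '1' occurs in exactly those taxa and in no other taxon (including the outgroup).

stipules present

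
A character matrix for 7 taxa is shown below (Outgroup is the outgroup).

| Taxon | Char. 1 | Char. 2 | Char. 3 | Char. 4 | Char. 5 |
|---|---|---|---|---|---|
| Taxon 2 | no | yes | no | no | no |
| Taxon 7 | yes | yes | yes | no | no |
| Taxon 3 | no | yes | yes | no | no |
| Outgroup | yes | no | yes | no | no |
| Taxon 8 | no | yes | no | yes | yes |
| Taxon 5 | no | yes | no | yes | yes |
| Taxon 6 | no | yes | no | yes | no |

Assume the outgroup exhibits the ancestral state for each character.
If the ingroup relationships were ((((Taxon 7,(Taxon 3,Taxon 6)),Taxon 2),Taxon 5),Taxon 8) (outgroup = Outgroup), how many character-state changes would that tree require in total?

Map each character onto ((((Taxon 7,(Taxon 3,Taxon 6)),Taxon 2),Taxon 5),Taxon 8) (rooted by Outgroup) and count the minimum state changes it requires (Fitch parsimony):
Char. 1: 2; Char. 2: 1; Char. 3: 3; Char. 4: 3; Char. 5: 2.
Total tree length = 11.

11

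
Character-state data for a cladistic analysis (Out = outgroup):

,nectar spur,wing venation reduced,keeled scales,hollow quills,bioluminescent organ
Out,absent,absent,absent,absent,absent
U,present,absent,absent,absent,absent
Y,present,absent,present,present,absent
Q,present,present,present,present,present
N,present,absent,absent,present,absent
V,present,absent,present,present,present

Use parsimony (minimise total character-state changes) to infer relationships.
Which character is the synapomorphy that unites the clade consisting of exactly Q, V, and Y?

The outgroup has state 'absent' for every character, so 'present' is the derived state throughout.
All ingroup taxa share the derived state 'present' for nectar spur; it defines the ingroup but does not resolve relationships within it.
wing venation reduced: derived state 'present' in Q only — an autapomorphy, so it tells us nothing about relationships among taxa.
keeled scales: derived state 'present' in Q, V, and Y only — synapomorphy for {Q, V, Y}.
hollow quills: derived state 'present' in N, Q, V, and Y only — synapomorphy for {N, Q, V, Y}.
Only Q and V show the derived state 'present' for bioluminescent organ, supporting them as a clade.
Most parsimonious ingroup topology: (U,((Y,(Q,V)),N)).
The clade {Q, V, Y} is supported by keeled scales: its derived state 'present' occurs in exactly those taxa and in no other taxon (including the outgroup).

keeled scales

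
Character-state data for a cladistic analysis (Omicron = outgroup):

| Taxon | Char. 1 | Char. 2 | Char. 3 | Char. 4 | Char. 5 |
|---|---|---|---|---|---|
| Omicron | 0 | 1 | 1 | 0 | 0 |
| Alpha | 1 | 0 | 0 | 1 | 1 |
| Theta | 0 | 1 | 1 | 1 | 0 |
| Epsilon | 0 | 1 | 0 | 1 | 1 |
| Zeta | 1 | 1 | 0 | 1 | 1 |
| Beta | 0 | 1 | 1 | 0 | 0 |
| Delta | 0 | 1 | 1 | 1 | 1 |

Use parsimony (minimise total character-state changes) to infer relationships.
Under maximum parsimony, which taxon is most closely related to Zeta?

Alpha

Character polarity is set by the outgroup: the derived state is whichever differs from the outgroup's state, so for Char. 2, Char. 3 the derived state is '0', and for the remaining characters it is '1'.
Char. 1: derived state '1' in Alpha and Zeta only — synapomorphy for {Alpha, Zeta}.
Char. 2: derived state '0' in Alpha only — an autapomorphy, so it tells us nothing about relationships among taxa.
Char. 3 (derived state '0') is shared by Alpha, Epsilon, and Zeta — a synapomorphy uniting that clade.
Char. 4: derived state '1' in Alpha, Delta, Epsilon, Theta, and Zeta only — synapomorphy for {Alpha, Delta, Epsilon, Theta, Zeta}.
Only Alpha, Delta, Epsilon, and Zeta show the derived state '1' for Char. 5, supporting them as a clade.
Most parsimonious ingroup topology: (((((Alpha,Zeta),Epsilon),Delta),Theta),Beta).
Zeta and Alpha form a cherry on this tree, so they are sister taxa.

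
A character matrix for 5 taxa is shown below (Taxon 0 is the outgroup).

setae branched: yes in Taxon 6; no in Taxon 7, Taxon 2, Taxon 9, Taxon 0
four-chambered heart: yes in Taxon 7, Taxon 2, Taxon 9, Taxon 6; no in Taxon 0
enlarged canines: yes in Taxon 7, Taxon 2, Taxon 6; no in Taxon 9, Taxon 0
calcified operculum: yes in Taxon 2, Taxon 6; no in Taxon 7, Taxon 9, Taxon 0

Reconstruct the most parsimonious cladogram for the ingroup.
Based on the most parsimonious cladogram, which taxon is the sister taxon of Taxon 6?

Taxon 2

The outgroup has state 'no' for every character, so 'yes' is the derived state throughout.
setae branched: derived state 'yes' in Taxon 6 only — an autapomorphy, so it tells us nothing about relationships among taxa.
four-chambered heart (derived state 'yes') is shared by all ingroup taxa — unites the whole ingroup.
Only Taxon 2, Taxon 6, and Taxon 7 show the derived state 'yes' for enlarged canines, supporting them as a clade.
calcified operculum (derived state 'yes') is shared by Taxon 2 and Taxon 6 — a synapomorphy uniting that clade.
Most parsimonious ingroup topology: (((Taxon 6,Taxon 2),Taxon 7),Taxon 9).
Taxon 6 and Taxon 2 form a cherry on this tree, so they are sister taxa.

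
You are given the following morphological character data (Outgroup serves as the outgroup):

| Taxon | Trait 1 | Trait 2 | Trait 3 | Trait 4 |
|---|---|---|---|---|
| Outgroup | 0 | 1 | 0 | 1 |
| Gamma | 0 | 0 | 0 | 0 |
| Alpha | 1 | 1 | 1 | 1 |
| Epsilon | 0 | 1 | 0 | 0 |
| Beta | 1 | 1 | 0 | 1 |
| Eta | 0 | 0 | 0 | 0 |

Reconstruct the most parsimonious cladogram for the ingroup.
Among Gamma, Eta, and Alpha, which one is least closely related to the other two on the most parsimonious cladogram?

Alpha

Character polarity is set by the outgroup: the derived state is whichever differs from the outgroup's state, so for Trait 2, Trait 4 the derived state is '0', and for the remaining characters it is '1'.
Only Alpha and Beta show the derived state '1' for Trait 1, supporting them as a clade.
Only Eta and Gamma show the derived state '0' for Trait 2, supporting them as a clade.
Trait 3 (derived state '1') is unique to Alpha (autapomorphy; uninformative for grouping).
Trait 4 (derived state '0') is shared by Epsilon, Eta, and Gamma — a synapomorphy uniting that clade.
Most parsimonious ingroup topology: (((Gamma,Eta),Epsilon),(Alpha,Beta)).
Eta and Gamma share a more recent common ancestor with each other than either does with Alpha, so Alpha is the least closely related of the three.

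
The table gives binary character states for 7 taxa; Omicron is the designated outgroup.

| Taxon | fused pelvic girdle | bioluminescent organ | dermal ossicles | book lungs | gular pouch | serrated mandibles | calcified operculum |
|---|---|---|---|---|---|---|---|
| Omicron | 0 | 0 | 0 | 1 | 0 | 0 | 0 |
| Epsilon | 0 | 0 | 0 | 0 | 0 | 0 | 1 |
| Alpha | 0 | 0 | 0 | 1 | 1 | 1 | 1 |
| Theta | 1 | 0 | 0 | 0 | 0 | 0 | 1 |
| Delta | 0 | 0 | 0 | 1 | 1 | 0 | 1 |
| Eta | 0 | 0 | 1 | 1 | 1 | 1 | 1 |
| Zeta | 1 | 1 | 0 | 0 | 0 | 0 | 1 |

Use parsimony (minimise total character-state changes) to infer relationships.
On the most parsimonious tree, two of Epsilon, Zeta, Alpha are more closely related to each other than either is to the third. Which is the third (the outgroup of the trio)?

Character polarity is set by the outgroup: the derived state is whichever differs from the outgroup's state, so for book lungs the derived state is '0', and for the remaining characters it is '1'.
Only Theta and Zeta show the derived state '1' for fused pelvic girdle, supporting them as a clade.
bioluminescent organ: derived state '1' in Zeta only — an autapomorphy, so it tells us nothing about relationships among taxa.
dermal ossicles (derived state '1') is unique to Eta (autapomorphy; uninformative for grouping).
book lungs (derived state '0') is shared by Epsilon, Theta, and Zeta — a synapomorphy uniting that clade.
gular pouch (derived state '1') is shared by Alpha, Delta, and Eta — a synapomorphy uniting that clade.
Only Alpha and Eta show the derived state '1' for serrated mandibles, supporting them as a clade.
All ingroup taxa share the derived state '1' for calcified operculum; it defines the ingroup but does not resolve relationships within it.
Most parsimonious ingroup topology: ((Epsilon,(Theta,Zeta)),((Alpha,Eta),Delta)).
Zeta and Epsilon share a more recent common ancestor with each other than either does with Alpha, so Alpha is the least closely related of the three.

Alpha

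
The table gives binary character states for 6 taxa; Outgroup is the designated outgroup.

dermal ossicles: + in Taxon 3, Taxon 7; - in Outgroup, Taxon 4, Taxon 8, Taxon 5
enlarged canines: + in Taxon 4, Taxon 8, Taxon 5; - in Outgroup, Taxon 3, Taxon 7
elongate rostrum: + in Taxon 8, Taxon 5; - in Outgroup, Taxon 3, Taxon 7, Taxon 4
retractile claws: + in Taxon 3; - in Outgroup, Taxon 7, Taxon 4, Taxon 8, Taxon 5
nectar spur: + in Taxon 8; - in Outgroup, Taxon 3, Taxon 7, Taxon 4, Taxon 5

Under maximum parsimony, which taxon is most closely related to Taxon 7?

The outgroup has state '-' for every character, so '+' is the derived state throughout.
dermal ossicles: derived state '+' in Taxon 3 and Taxon 7 only — synapomorphy for {Taxon 3, Taxon 7}.
enlarged canines (derived state '+') is shared by Taxon 4, Taxon 5, and Taxon 8 — a synapomorphy uniting that clade.
elongate rostrum: derived state '+' in Taxon 5 and Taxon 8 only — synapomorphy for {Taxon 5, Taxon 8}.
retractile claws: derived state '+' in Taxon 3 only — an autapomorphy, so it tells us nothing about relationships among taxa.
nectar spur (derived state '+') is unique to Taxon 8 (autapomorphy; uninformative for grouping).
Most parsimonious ingroup topology: ((Taxon 7,Taxon 3),(Taxon 4,(Taxon 8,Taxon 5))).
Taxon 7 and Taxon 3 form a cherry on this tree, so they are sister taxa.

Taxon 3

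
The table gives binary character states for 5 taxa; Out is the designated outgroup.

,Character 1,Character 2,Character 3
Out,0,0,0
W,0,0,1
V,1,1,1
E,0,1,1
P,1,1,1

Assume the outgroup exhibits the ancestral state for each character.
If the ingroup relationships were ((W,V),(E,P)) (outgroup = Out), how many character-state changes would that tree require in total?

5

Map each character onto ((W,V),(E,P)) (rooted by Out) and count the minimum state changes it requires (Fitch parsimony):
Character 1: 2; Character 2: 2; Character 3: 1.
Total tree length = 5.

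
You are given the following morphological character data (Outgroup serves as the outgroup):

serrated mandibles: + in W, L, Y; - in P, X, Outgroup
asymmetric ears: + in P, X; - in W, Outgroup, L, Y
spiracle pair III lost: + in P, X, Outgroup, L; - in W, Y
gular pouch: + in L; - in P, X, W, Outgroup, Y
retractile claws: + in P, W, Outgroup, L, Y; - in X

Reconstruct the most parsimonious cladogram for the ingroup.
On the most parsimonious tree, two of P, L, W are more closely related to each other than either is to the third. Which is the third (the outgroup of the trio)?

P

Character polarity is set by the outgroup: the derived state is whichever differs from the outgroup's state, so for spiracle pair III lost, retractile claws the derived state is '-', and for the remaining characters it is '+'.
Only L, W, and Y show the derived state '+' for serrated mandibles, supporting them as a clade.
Only P and X show the derived state '+' for asymmetric ears, supporting them as a clade.
spiracle pair III lost (derived state '-') is shared by W and Y — a synapomorphy uniting that clade.
gular pouch: derived state '+' in L only — an autapomorphy, so it tells us nothing about relationships among taxa.
retractile claws (derived state '-') is unique to X (autapomorphy; uninformative for grouping).
Most parsimonious ingroup topology: ((X,P),((W,Y),L)).
W and L share a more recent common ancestor with each other than either does with P, so P is the least closely related of the three.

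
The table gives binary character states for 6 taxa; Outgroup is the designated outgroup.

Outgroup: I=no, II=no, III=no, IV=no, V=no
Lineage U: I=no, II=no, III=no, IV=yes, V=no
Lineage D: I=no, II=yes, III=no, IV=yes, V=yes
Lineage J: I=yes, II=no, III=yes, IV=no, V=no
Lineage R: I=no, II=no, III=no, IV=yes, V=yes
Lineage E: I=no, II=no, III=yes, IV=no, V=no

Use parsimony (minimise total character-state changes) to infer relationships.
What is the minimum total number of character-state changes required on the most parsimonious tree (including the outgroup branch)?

5

The outgroup has state 'no' for every character, so 'yes' is the derived state throughout.
I (derived state 'yes') is unique to Lineage J (autapomorphy; uninformative for grouping).
II (derived state 'yes') is unique to Lineage D (autapomorphy; uninformative for grouping).
III (derived state 'yes') is shared by Lineage E and Lineage J — a synapomorphy uniting that clade.
IV: derived state 'yes' in Lineage D, Lineage R, and Lineage U only — synapomorphy for {Lineage D, Lineage R, Lineage U}.
Only Lineage D and Lineage R show the derived state 'yes' for V, supporting them as a clade.
Most parsimonious ingroup topology: ((Lineage U,(Lineage D,Lineage R)),(Lineage J,Lineage E)).
Changes per character on this tree: I: 1; II: 1; III: 1; IV: 1; V: 1.
Total = 5.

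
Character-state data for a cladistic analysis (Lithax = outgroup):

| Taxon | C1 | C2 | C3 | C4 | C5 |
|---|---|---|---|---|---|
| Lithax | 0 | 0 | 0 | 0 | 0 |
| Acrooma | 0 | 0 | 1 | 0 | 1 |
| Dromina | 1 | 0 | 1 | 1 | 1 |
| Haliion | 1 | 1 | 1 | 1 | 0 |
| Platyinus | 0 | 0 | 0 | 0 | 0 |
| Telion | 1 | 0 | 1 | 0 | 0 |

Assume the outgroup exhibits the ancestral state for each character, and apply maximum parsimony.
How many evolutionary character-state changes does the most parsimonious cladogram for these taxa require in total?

6

The outgroup has state '0' for every character, so '1' is the derived state throughout.
C1: derived state '1' in Dromina, Haliion, and Telion only — synapomorphy for {Dromina, Haliion, Telion}.
C2: derived state '1' in Haliion only — an autapomorphy, so it tells us nothing about relationships among taxa.
C3: derived state '1' in Acrooma, Dromina, Haliion, and Telion only — synapomorphy for {Acrooma, Dromina, Haliion, Telion}.
C4 (derived state '1') is shared by Dromina and Haliion — a synapomorphy uniting that clade.
C5 (state '1') occurs in Acrooma and Dromina but conflicts with the nesting implied by the other characters — most parsimoniously interpreted as homoplasy.
Most parsimonious ingroup topology: ((Acrooma,((Dromina,Haliion),Telion)),Platyinus).
Changes per character on this tree: C1: 1; C2: 1; C3: 1; C4: 1; C5: 2.
Total = 6.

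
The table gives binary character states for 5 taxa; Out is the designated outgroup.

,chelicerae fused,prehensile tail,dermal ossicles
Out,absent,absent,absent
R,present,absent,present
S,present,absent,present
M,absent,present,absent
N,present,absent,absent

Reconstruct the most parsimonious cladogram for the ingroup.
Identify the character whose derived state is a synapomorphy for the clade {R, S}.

dermal ossicles

The outgroup has state 'absent' for every character, so 'present' is the derived state throughout.
Only N, R, and S show the derived state 'present' for chelicerae fused, supporting them as a clade.
prehensile tail (derived state 'present') is unique to M (autapomorphy; uninformative for grouping).
dermal ossicles: derived state 'present' in R and S only — synapomorphy for {R, S}.
Most parsimonious ingroup topology: (((R,S),N),M).
The clade {R, S} is supported by dermal ossicles: its derived state 'present' occurs in exactly those taxa and in no other taxon (including the outgroup).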